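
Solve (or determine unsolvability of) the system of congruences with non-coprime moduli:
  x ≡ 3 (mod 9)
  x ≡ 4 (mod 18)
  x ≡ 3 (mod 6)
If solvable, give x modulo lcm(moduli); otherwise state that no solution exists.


Moduli 9, 18, 6 are not pairwise coprime, so CRT works modulo lcm(m_i) when all pairwise compatibility conditions hold.
Pairwise compatibility: gcd(m_i, m_j) must divide a_i - a_j for every pair.
Merge one congruence at a time:
  Start: x ≡ 3 (mod 9).
  Combine with x ≡ 4 (mod 18): gcd(9, 18) = 9, and 4 - 3 = 1 is NOT divisible by 9.
    ⇒ system is inconsistent (no integer solution).

No solution (the system is inconsistent).


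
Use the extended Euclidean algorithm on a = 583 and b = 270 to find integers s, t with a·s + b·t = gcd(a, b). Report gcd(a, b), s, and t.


Euclidean algorithm on (583, 270) — divide until remainder is 0:
  583 = 2 · 270 + 43
  270 = 6 · 43 + 12
  43 = 3 · 12 + 7
  12 = 1 · 7 + 5
  7 = 1 · 5 + 2
  5 = 2 · 2 + 1
  2 = 2 · 1 + 0
gcd(583, 270) = 1.
Track Bezout coefficients alongside the remainders: start with r₀ = 583 = a·1 + b·0 (s = 1, t = 0) and r₁ = 270 = a·0 + b·1 (s = 0, t = 1); each new remainder r_{k+1} = r_{k-1} − q_k·r_k inherits s_{k+1} = s_{k-1} − q_k·s_k, t_{k+1} = t_{k-1} − q_k·t_k, so r_k = a·s_k + b·t_k at every step:
  q = 2: r = 43, s = 1 − 2·0 = 1, t = 0 − 2·1 = -2  (check: 583·1 + 270·(-2) = 43)
  q = 6: r = 12, s = 0 − 6·1 = -6, t = 1 − 6·(-2) = 13  (check: 583·(-6) + 270·13 = 12)
  q = 3: r = 7, s = 1 − 3·(-6) = 19, t = -2 − 3·13 = -41  (check: 583·19 + 270·(-41) = 7)
  q = 1: r = 5, s = -6 − 1·19 = -25, t = 13 − 1·(-41) = 54  (check: 583·(-25) + 270·54 = 5)
  q = 1: r = 2, s = 19 − 1·(-25) = 44, t = -41 − 1·54 = -95  (check: 583·44 + 270·(-95) = 2)
  q = 2: r = 1, s = -25 − 2·44 = -113, t = 54 − 2·(-95) = 244  (check: 583·(-113) + 270·244 = 1)
The row with r = 1 (the gcd) gives the Bezout coefficients s = -113, t = 244.
Result: 583 · (-113) + 270 · (244) = 1.

gcd(583, 270) = 1; s = -113, t = 244 (check: 583·(-113) + 270·244 = 1).


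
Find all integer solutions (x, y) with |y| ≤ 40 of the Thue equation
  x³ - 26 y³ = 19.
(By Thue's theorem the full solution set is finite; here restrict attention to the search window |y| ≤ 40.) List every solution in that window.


The equation is x³ - 26y³ = 19. For fixed y, x³ = 26·y³ + 19, so a solution requires the RHS to be a perfect cube.
Strategy: iterate y from -40 to 40, compute RHS = 26·y³ + 19, and check whether it is a (positive or negative) perfect cube.
Check small values of y:
  y = 0: RHS = 19 is not a perfect cube.
  y = 1: RHS = 45 is not a perfect cube.
  y = -1: RHS = -7 is not a perfect cube.
  y = 2: RHS = 227 is not a perfect cube.
  y = -2: RHS = -189 is not a perfect cube.
  y = 3: RHS = 721 is not a perfect cube.
  y = -3: RHS = -683 is not a perfect cube.
Continuing the search up to |y| = 40 finds no solutions either.
No (x, y) in the scanned range satisfies the equation.

No integer solutions with |y| ≤ 40.


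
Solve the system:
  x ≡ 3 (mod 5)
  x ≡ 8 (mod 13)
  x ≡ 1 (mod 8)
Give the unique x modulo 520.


Moduli 5, 13, 8 are pairwise coprime; by CRT there is a unique solution modulo M = 5 · 13 · 8 = 520.
Solve pairwise, accumulating the modulus:
  Start with x ≡ 3 (mod 5).
  Combine with x ≡ 8 (mod 13): since gcd(5, 13) = 1, we get a unique residue mod 65.
    Write x = 3 + 5·t and substitute into x ≡ 8 (mod 13): 5·t ≡ 8 − 3 = 5 (mod 13).
    The inverse of 5 mod 13 is 8 (since 5·8 = 40 = 3·13 + 1), so t ≡ 8·5 = 40 ≡ 1 (mod 13).
    Then x = 3 + 5·1 = 8, valid modulo lcm(5, 13) = 65: x ≡ 8 (mod 65).
  Combine with x ≡ 1 (mod 8): since gcd(65, 8) = 1, we get a unique residue mod 520.
    Write x = 8 + 65·t and substitute into x ≡ 1 (mod 8): 65·t ≡ 1 − 8 = -7 (mod 8).
    Reduce coefficients mod 8: 1·t ≡ 1 (mod 8).
    So t ≡ 1 (mod 8).
    Then x = 8 + 65·1 = 73, valid modulo lcm(65, 8) = 520: x ≡ 73 (mod 520).
Verify: 73 mod 5 = 3 ✓, 73 mod 13 = 8 ✓, 73 mod 8 = 1 ✓.

x ≡ 73 (mod 520).


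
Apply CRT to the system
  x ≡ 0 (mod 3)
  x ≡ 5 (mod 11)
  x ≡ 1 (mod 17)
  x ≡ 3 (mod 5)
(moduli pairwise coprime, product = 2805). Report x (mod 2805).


Product of moduli M = 3 · 11 · 17 · 5 = 2805.
Merge one congruence at a time:
  Start: x ≡ 0 (mod 3).
  Combine with x ≡ 5 (mod 11); new modulus lcm = 33.
    Write x = 0 + 3·t and substitute into x ≡ 5 (mod 11): 3·t ≡ 5 − 0 = 5 (mod 11).
    The inverse of 3 mod 11 is 4 (since 3·4 = 12 = 1·11 + 1), so t ≡ 4·5 = 20 ≡ 9 (mod 11).
    Then x = 0 + 3·9 = 27, valid modulo lcm(3, 11) = 33: x ≡ 27 (mod 33).
  Combine with x ≡ 1 (mod 17); new modulus lcm = 561.
    Write x = 27 + 33·t and substitute into x ≡ 1 (mod 17): 33·t ≡ 1 − 27 = -26 (mod 17).
    Reduce coefficients mod 17: 16·t ≡ 8 (mod 17).
    The inverse of 16 mod 17 is 16 (since 16·16 = 256 = 15·17 + 1), so t ≡ 16·8 = 128 ≡ 9 (mod 17).
    Then x = 27 + 33·9 = 324, valid modulo lcm(33, 17) = 561: x ≡ 324 (mod 561).
  Combine with x ≡ 3 (mod 5); new modulus lcm = 2805.
    Write x = 324 + 561·t and substitute into x ≡ 3 (mod 5): 561·t ≡ 3 − 324 = -321 (mod 5).
    Reduce coefficients mod 5: 1·t ≡ 4 (mod 5).
    So t ≡ 4 (mod 5).
    Then x = 324 + 561·4 = 2568, valid modulo lcm(561, 5) = 2805: x ≡ 2568 (mod 2805).
Verify against each original: 2568 mod 3 = 0, 2568 mod 11 = 5, 2568 mod 17 = 1, 2568 mod 5 = 3.

x ≡ 2568 (mod 2805).


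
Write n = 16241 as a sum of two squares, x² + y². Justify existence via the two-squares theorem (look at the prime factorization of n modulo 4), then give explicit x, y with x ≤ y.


Step 1: Factor n = 16241 = 109 · 149.
Step 2: Check the mod-4 condition on each prime factor: 109 ≡ 1 (mod 4), exponent 1; 149 ≡ 1 (mod 4), exponent 1.
All primes ≡ 3 (mod 4) appear to even exponent (or don't appear), so by the two-squares theorem n IS expressible as a sum of two squares.
Step 3: Build a representation. Here n = 109 · 149 is a product of primes ≡ 1 (mod 4). Each prime p ≡ 1 (mod 4) is itself a sum of two squares; find a² by testing p − a² for a perfect square:
  109: 109 − 1² = 108, 109 − 2² = 105, 109 − 3² = 100 = 10² ⇒ 109 = 3² + 10².
  149: 149 − 1² = 148, 149 − 2² = 145, 149 − 3² = 140, 149 − 4² = 133, 149 − 5² = 124, 149 − 6² = 113, 149 − 7² = 100 = 10² ⇒ 149 = 7² + 10².
  Combine using the Brahmagupta–Fibonacci identity (a² + b²)(c² + d²) = (ac − bd)² + (ad + bc)² = (ac + bd)² + (ad − bc)²:
  109 · 149 = 16241: from (3² + 10²)(7² + 10²), take (3·7 − 10·10, 3·10 + 10·7) = (21 − 100, 30 + 70) = (-79, 100); dropping signs (only squares matter) gives (79, 100); check 79² + 100² = 6241 + 10000 = 16241 ✓.
Step 4: Order so x ≤ y and verify: 79² + 100² = 6241 + 10000 = 16241 = n. ✓

n = 16241 = 79² + 100² (one valid representation with x ≤ y).


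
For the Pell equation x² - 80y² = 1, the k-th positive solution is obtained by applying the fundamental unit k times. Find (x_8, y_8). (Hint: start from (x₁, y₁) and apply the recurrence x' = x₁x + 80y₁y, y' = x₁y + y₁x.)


Step 1: Find the fundamental solution (x₁, y₁) of x² - 80y² = 1.
  Expand √80 as a continued fraction. a₀ = ⌊√80⌋ = 8; iterate m_{k+1} = d_k·a_k − m_k, d_{k+1} = (80 − m_{k+1}²)/d_k, a_{k+1} = ⌊(a₀ + m_{k+1})/d_{k+1}⌋ (starting m₀ = 0, d₀ = 1), with convergents p_k = a_k·p_{k-1} + p_{k-2}, q_k = a_k·q_{k-1} + q_{k-2} (p₋₁ = 1, q₋₁ = 0):
  k = 0: a₀ = 8; p₀/q₀ = 8/1; p₀² − 80·q₀² = 64 − 80 = -16.
  k = 1: m = 8, d = 16, a = ⌊(8 + 8)/16⌋ = 1; p/q = (1·8 + 1)/(1·1 + 0) = 9/1; p² − 80·q² = 81 − 80 = 1.
  The first convergent with p² − 80·q² = 1 gives the fundamental solution (x₁, y₁) = (9, 1).
Step 2: Apply the recurrence (x_{n+1}, y_{n+1}) = (x₁x_n + 80y₁y_n, x₁y_n + y₁x_n) repeatedly.
  From (x_1, y_1) = (9, 1): x_2 = 9·9 + 80·1·1 = 161; y_2 = 9·1 + 1·9 = 18.
  From (x_2, y_2) = (161, 18): x_3 = 9·161 + 80·1·18 = 2889; y_3 = 9·18 + 1·161 = 323.
  From (x_3, y_3) = (2889, 323): x_4 = 9·2889 + 80·1·323 = 51841; y_4 = 9·323 + 1·2889 = 5796.
  From (x_4, y_4) = (51841, 5796): x_5 = 9·51841 + 80·1·5796 = 930249; y_5 = 9·5796 + 1·51841 = 104005.
  From (x_5, y_5) = (930249, 104005): x_6 = 9·930249 + 80·1·104005 = 16692641; y_6 = 9·104005 + 1·930249 = 1866294.
  From (x_6, y_6) = (16692641, 1866294): x_7 = 9·16692641 + 80·1·1866294 = 299537289; y_7 = 9·1866294 + 1·16692641 = 33489287.
  From (x_7, y_7) = (299537289, 33489287): x_8 = 9·299537289 + 80·1·33489287 = 5374978561; y_8 = 9·33489287 + 1·299537289 = 600940872.
Step 3: Verify x_8² - 80·y_8² = 28890394531209630721 - 28890394531209630720 = 1 (should be 1). ✓

(x_1, y_1) = (9, 1); (x_8, y_8) = (5374978561, 600940872).


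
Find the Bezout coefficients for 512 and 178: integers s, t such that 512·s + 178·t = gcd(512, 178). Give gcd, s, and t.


Euclidean algorithm on (512, 178) — divide until remainder is 0:
  512 = 2 · 178 + 156
  178 = 1 · 156 + 22
  156 = 7 · 22 + 2
  22 = 11 · 2 + 0
gcd(512, 178) = 2.
Track Bezout coefficients alongside the remainders: start with r₀ = 512 = a·1 + b·0 (s = 1, t = 0) and r₁ = 178 = a·0 + b·1 (s = 0, t = 1); each new remainder r_{k+1} = r_{k-1} − q_k·r_k inherits s_{k+1} = s_{k-1} − q_k·s_k, t_{k+1} = t_{k-1} − q_k·t_k, so r_k = a·s_k + b·t_k at every step:
  q = 2: r = 156, s = 1 − 2·0 = 1, t = 0 − 2·1 = -2  (check: 512·1 + 178·(-2) = 156)
  q = 1: r = 22, s = 0 − 1·1 = -1, t = 1 − 1·(-2) = 3  (check: 512·(-1) + 178·3 = 22)
  q = 7: r = 2, s = 1 − 7·(-1) = 8, t = -2 − 7·3 = -23  (check: 512·8 + 178·(-23) = 2)
The row with r = 2 (the gcd) gives the Bezout coefficients s = 8, t = -23.
Result: 512 · (8) + 178 · (-23) = 2.

gcd(512, 178) = 2; s = 8, t = -23 (check: 512·8 + 178·(-23) = 2).


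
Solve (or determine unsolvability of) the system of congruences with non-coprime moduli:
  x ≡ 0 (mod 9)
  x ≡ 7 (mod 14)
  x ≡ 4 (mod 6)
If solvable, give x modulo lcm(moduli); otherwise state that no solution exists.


Moduli 9, 14, 6 are not pairwise coprime, so CRT works modulo lcm(m_i) when all pairwise compatibility conditions hold.
Pairwise compatibility: gcd(m_i, m_j) must divide a_i - a_j for every pair.
Merge one congruence at a time:
  Start: x ≡ 0 (mod 9).
  Combine with x ≡ 7 (mod 14): gcd(9, 14) = 1; 7 - 0 = 7, which IS divisible by 1, so compatible.
    Write x = 0 + 9·t and substitute into x ≡ 7 (mod 14): 9·t ≡ 7 − 0 = 7 (mod 14).
    The inverse of 9 mod 14 is 11 (since 9·11 = 99 = 7·14 + 1), so t ≡ 11·7 = 77 ≡ 7 (mod 14).
    Then x = 0 + 9·7 = 63, valid modulo lcm(9, 14) = 126: x ≡ 63 (mod 126).
  Combine with x ≡ 4 (mod 6): gcd(126, 6) = 6, and 4 - 63 = -59 is NOT divisible by 6.
    ⇒ system is inconsistent (no integer solution).

No solution (the system is inconsistent).


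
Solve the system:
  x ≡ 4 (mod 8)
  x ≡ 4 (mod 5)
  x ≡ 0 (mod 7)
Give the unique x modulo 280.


Moduli 8, 5, 7 are pairwise coprime; by CRT there is a unique solution modulo M = 8 · 5 · 7 = 280.
Solve pairwise, accumulating the modulus:
  Start with x ≡ 4 (mod 8).
  Combine with x ≡ 4 (mod 5): since gcd(8, 5) = 1, we get a unique residue mod 40.
    Write x = 4 + 8·t and substitute into x ≡ 4 (mod 5): 8·t ≡ 4 − 4 = 0 (mod 5).
    Reduce coefficients mod 5: 3·t ≡ 0 (mod 5).
    The inverse of 3 mod 5 is 2 (since 3·2 = 6 = 1·5 + 1), so t ≡ 2·0 = 0 ≡ 0 (mod 5).
    Then x = 4 + 8·0 = 4, valid modulo lcm(8, 5) = 40: x ≡ 4 (mod 40).
  Combine with x ≡ 0 (mod 7): since gcd(40, 7) = 1, we get a unique residue mod 280.
    Write x = 4 + 40·t and substitute into x ≡ 0 (mod 7): 40·t ≡ 0 − 4 = -4 (mod 7).
    Reduce coefficients mod 7: 5·t ≡ 3 (mod 7).
    The inverse of 5 mod 7 is 3 (since 5·3 = 15 = 2·7 + 1), so t ≡ 3·3 = 9 ≡ 2 (mod 7).
    Then x = 4 + 40·2 = 84, valid modulo lcm(40, 7) = 280: x ≡ 84 (mod 280).
Verify: 84 mod 8 = 4 ✓, 84 mod 5 = 4 ✓, 84 mod 7 = 0 ✓.

x ≡ 84 (mod 280).


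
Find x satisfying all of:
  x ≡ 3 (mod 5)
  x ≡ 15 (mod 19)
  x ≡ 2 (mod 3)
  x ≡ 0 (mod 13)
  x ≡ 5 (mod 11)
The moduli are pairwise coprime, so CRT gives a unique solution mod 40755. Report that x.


Product of moduli M = 5 · 19 · 3 · 13 · 11 = 40755.
Merge one congruence at a time:
  Start: x ≡ 3 (mod 5).
  Combine with x ≡ 15 (mod 19); new modulus lcm = 95.
    Write x = 3 + 5·t and substitute into x ≡ 15 (mod 19): 5·t ≡ 15 − 3 = 12 (mod 19).
    The inverse of 5 mod 19 is 4 (since 5·4 = 20 = 1·19 + 1), so t ≡ 4·12 = 48 ≡ 10 (mod 19).
    Then x = 3 + 5·10 = 53, valid modulo lcm(5, 19) = 95: x ≡ 53 (mod 95).
  Combine with x ≡ 2 (mod 3); new modulus lcm = 285.
    Write x = 53 + 95·t and substitute into x ≡ 2 (mod 3): 95·t ≡ 2 − 53 = -51 (mod 3).
    Reduce coefficients mod 3: 2·t ≡ 0 (mod 3).
    The inverse of 2 mod 3 is 2 (since 2·2 = 4 = 1·3 + 1), so t ≡ 2·0 = 0 ≡ 0 (mod 3).
    Then x = 53 + 95·0 = 53, valid modulo lcm(95, 3) = 285: x ≡ 53 (mod 285).
  Combine with x ≡ 0 (mod 13); new modulus lcm = 3705.
    Write x = 53 + 285·t and substitute into x ≡ 0 (mod 13): 285·t ≡ 0 − 53 = -53 (mod 13).
    Reduce coefficients mod 13: 12·t ≡ 12 (mod 13).
    The inverse of 12 mod 13 is 12 (since 12·12 = 144 = 11·13 + 1), so t ≡ 12·12 = 144 ≡ 1 (mod 13).
    Then x = 53 + 285·1 = 338, valid modulo lcm(285, 13) = 3705: x ≡ 338 (mod 3705).
  Combine with x ≡ 5 (mod 11); new modulus lcm = 40755.
    Write x = 338 + 3705·t and substitute into x ≡ 5 (mod 11): 3705·t ≡ 5 − 338 = -333 (mod 11).
    Reduce coefficients mod 11: 9·t ≡ 8 (mod 11).
    The inverse of 9 mod 11 is 5 (since 9·5 = 45 = 4·11 + 1), so t ≡ 5·8 = 40 ≡ 7 (mod 11).
    Then x = 338 + 3705·7 = 26273, valid modulo lcm(3705, 11) = 40755: x ≡ 26273 (mod 40755).
Verify against each original: 26273 mod 5 = 3, 26273 mod 19 = 15, 26273 mod 3 = 2, 26273 mod 13 = 0, 26273 mod 11 = 5.

x ≡ 26273 (mod 40755).


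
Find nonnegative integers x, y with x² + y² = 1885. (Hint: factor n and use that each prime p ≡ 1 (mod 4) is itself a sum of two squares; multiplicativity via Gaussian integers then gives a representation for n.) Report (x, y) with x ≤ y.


Step 1: Factor n = 1885 = 5 · 13 · 29.
Step 2: Check the mod-4 condition on each prime factor: 5 ≡ 1 (mod 4), exponent 1; 13 ≡ 1 (mod 4), exponent 1; 29 ≡ 1 (mod 4), exponent 1.
All primes ≡ 3 (mod 4) appear to even exponent (or don't appear), so by the two-squares theorem n IS expressible as a sum of two squares.
Step 3: Build a representation. Here n = 5 · 13 · 29 is a product of primes ≡ 1 (mod 4). Each prime p ≡ 1 (mod 4) is itself a sum of two squares; find a² by testing p − a² for a perfect square:
  5: 5 − 1² = 4 = 2² ⇒ 5 = 1² + 2².
  13: 13 − 1² = 12, 13 − 2² = 9 = 3² ⇒ 13 = 2² + 3².
  29: 29 − 1² = 28, 29 − 2² = 25 = 5² ⇒ 29 = 2² + 5².
  Combine using the Brahmagupta–Fibonacci identity (a² + b²)(c² + d²) = (ac − bd)² + (ad + bc)² = (ac + bd)² + (ad − bc)²:
  5 · 13 = 65: from (1² + 2²)(2² + 3²), take (1·2 − 2·3, 1·3 + 2·2) = (2 − 6, 3 + 4) = (-4, 7); dropping signs (only squares matter) gives (4, 7); check 4² + 7² = 16 + 49 = 65 ✓.
  65 · 29 = 1885: from (4² + 7²)(2² + 5²), take (4·2 − 7·5, 4·5 + 7·2) = (8 − 35, 20 + 14) = (-27, 34); dropping signs (only squares matter) gives (27, 34); check 27² + 34² = 729 + 1156 = 1885 ✓.
Step 4: Order so x ≤ y and verify: 27² + 34² = 729 + 1156 = 1885 = n. ✓

n = 1885 = 27² + 34² (one valid representation with x ≤ y).


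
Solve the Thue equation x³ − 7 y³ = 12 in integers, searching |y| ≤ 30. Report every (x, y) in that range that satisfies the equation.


The equation is x³ - 7y³ = 12. For fixed y, x³ = 7·y³ + 12, so a solution requires the RHS to be a perfect cube.
Strategy: iterate y from -30 to 30, compute RHS = 7·y³ + 12, and check whether it is a (positive or negative) perfect cube.
Check small values of y:
  y = 0: RHS = 12 is not a perfect cube.
  y = 1: RHS = 19 is not a perfect cube.
  y = -1: RHS = 5 is not a perfect cube.
  y = 2: RHS = 68 is not a perfect cube.
  y = -2: RHS = -44 is not a perfect cube.
  y = 3: RHS = 201 is not a perfect cube.
  y = -3: RHS = -177 is not a perfect cube.
Continuing the search up to |y| = 30 finds no solutions either.
No (x, y) in the scanned range satisfies the equation.

No integer solutions with |y| ≤ 30.


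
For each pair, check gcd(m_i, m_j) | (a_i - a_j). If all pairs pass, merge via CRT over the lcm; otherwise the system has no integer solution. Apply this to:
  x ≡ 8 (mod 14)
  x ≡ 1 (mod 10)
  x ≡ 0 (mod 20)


Moduli 14, 10, 20 are not pairwise coprime, so CRT works modulo lcm(m_i) when all pairwise compatibility conditions hold.
Pairwise compatibility: gcd(m_i, m_j) must divide a_i - a_j for every pair.
Merge one congruence at a time:
  Start: x ≡ 8 (mod 14).
  Combine with x ≡ 1 (mod 10): gcd(14, 10) = 2, and 1 - 8 = -7 is NOT divisible by 2.
    ⇒ system is inconsistent (no integer solution).

No solution (the system is inconsistent).


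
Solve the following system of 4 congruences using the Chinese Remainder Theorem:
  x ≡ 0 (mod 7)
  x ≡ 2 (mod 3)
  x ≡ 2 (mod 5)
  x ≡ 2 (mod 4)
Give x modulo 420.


Product of moduli M = 7 · 3 · 5 · 4 = 420.
Merge one congruence at a time:
  Start: x ≡ 0 (mod 7).
  Combine with x ≡ 2 (mod 3); new modulus lcm = 21.
    Write x = 0 + 7·t and substitute into x ≡ 2 (mod 3): 7·t ≡ 2 − 0 = 2 (mod 3).
    Reduce coefficients mod 3: 1·t ≡ 2 (mod 3).
    So t ≡ 2 (mod 3).
    Then x = 0 + 7·2 = 14, valid modulo lcm(7, 3) = 21: x ≡ 14 (mod 21).
  Combine with x ≡ 2 (mod 5); new modulus lcm = 105.
    Write x = 14 + 21·t and substitute into x ≡ 2 (mod 5): 21·t ≡ 2 − 14 = -12 (mod 5).
    Reduce coefficients mod 5: 1·t ≡ 3 (mod 5).
    So t ≡ 3 (mod 5).
    Then x = 14 + 21·3 = 77, valid modulo lcm(21, 5) = 105: x ≡ 77 (mod 105).
  Combine with x ≡ 2 (mod 4); new modulus lcm = 420.
    Write x = 77 + 105·t and substitute into x ≡ 2 (mod 4): 105·t ≡ 2 − 77 = -75 (mod 4).
    Reduce coefficients mod 4: 1·t ≡ 1 (mod 4).
    So t ≡ 1 (mod 4).
    Then x = 77 + 105·1 = 182, valid modulo lcm(105, 4) = 420: x ≡ 182 (mod 420).
Verify against each original: 182 mod 7 = 0, 182 mod 3 = 2, 182 mod 5 = 2, 182 mod 4 = 2.

x ≡ 182 (mod 420).


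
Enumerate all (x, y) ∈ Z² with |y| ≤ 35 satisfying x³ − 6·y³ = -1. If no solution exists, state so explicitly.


The equation is x³ - 6y³ = -1. For fixed y, x³ = 6·y³ − 1, so a solution requires the RHS to be a perfect cube.
Strategy: iterate y from -35 to 35, compute RHS = 6·y³ − 1, and check whether it is a (positive or negative) perfect cube.
Check small values of y:
  y = 0: RHS = -1 = (-1)³ ⇒ x = -1 works.
  y = 1: RHS = 5 is not a perfect cube.
  y = -1: RHS = -7 is not a perfect cube.
  y = 2: RHS = 47 is not a perfect cube.
  y = -2: RHS = -49 is not a perfect cube.
  y = 3: RHS = 161 is not a perfect cube.
  y = -3: RHS = -163 is not a perfect cube.
Continuing the search up to |y| = 35 finds no further solutions beyond those listed.
Collected solutions: (-1, 0).

Solutions (with |y| ≤ 35): (-1, 0).


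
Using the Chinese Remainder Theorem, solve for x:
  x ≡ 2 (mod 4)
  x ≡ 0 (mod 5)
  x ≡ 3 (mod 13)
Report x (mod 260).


Moduli 4, 5, 13 are pairwise coprime; by CRT there is a unique solution modulo M = 4 · 5 · 13 = 260.
Solve pairwise, accumulating the modulus:
  Start with x ≡ 2 (mod 4).
  Combine with x ≡ 0 (mod 5): since gcd(4, 5) = 1, we get a unique residue mod 20.
    Write x = 2 + 4·t and substitute into x ≡ 0 (mod 5): 4·t ≡ 0 − 2 = -2 (mod 5).
    Reduce coefficients mod 5: 4·t ≡ 3 (mod 5).
    The inverse of 4 mod 5 is 4 (since 4·4 = 16 = 3·5 + 1), so t ≡ 4·3 = 12 ≡ 2 (mod 5).
    Then x = 2 + 4·2 = 10, valid modulo lcm(4, 5) = 20: x ≡ 10 (mod 20).
  Combine with x ≡ 3 (mod 13): since gcd(20, 13) = 1, we get a unique residue mod 260.
    Write x = 10 + 20·t and substitute into x ≡ 3 (mod 13): 20·t ≡ 3 − 10 = -7 (mod 13).
    Reduce coefficients mod 13: 7·t ≡ 6 (mod 13).
    The inverse of 7 mod 13 is 2 (since 7·2 = 14 = 1·13 + 1), so t ≡ 2·6 = 12 ≡ 12 (mod 13).
    Then x = 10 + 20·12 = 250, valid modulo lcm(20, 13) = 260: x ≡ 250 (mod 260).
Verify: 250 mod 4 = 2 ✓, 250 mod 5 = 0 ✓, 250 mod 13 = 3 ✓.

x ≡ 250 (mod 260).


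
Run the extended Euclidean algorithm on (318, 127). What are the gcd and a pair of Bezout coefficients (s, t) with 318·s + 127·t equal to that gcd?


Euclidean algorithm on (318, 127) — divide until remainder is 0:
  318 = 2 · 127 + 64
  127 = 1 · 64 + 63
  64 = 1 · 63 + 1
  63 = 63 · 1 + 0
gcd(318, 127) = 1.
Track Bezout coefficients alongside the remainders: start with r₀ = 318 = a·1 + b·0 (s = 1, t = 0) and r₁ = 127 = a·0 + b·1 (s = 0, t = 1); each new remainder r_{k+1} = r_{k-1} − q_k·r_k inherits s_{k+1} = s_{k-1} − q_k·s_k, t_{k+1} = t_{k-1} − q_k·t_k, so r_k = a·s_k + b·t_k at every step:
  q = 2: r = 64, s = 1 − 2·0 = 1, t = 0 − 2·1 = -2  (check: 318·1 + 127·(-2) = 64)
  q = 1: r = 63, s = 0 − 1·1 = -1, t = 1 − 1·(-2) = 3  (check: 318·(-1) + 127·3 = 63)
  q = 1: r = 1, s = 1 − 1·(-1) = 2, t = -2 − 1·3 = -5  (check: 318·2 + 127·(-5) = 1)
The row with r = 1 (the gcd) gives the Bezout coefficients s = 2, t = -5.
Result: 318 · (2) + 127 · (-5) = 1.

gcd(318, 127) = 1; s = 2, t = -5 (check: 318·2 + 127·(-5) = 1).


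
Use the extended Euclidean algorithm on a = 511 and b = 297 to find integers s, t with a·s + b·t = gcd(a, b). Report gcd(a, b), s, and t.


Euclidean algorithm on (511, 297) — divide until remainder is 0:
  511 = 1 · 297 + 214
  297 = 1 · 214 + 83
  214 = 2 · 83 + 48
  83 = 1 · 48 + 35
  48 = 1 · 35 + 13
  35 = 2 · 13 + 9
  13 = 1 · 9 + 4
  9 = 2 · 4 + 1
  4 = 4 · 1 + 0
gcd(511, 297) = 1.
Track Bezout coefficients alongside the remainders: start with r₀ = 511 = a·1 + b·0 (s = 1, t = 0) and r₁ = 297 = a·0 + b·1 (s = 0, t = 1); each new remainder r_{k+1} = r_{k-1} − q_k·r_k inherits s_{k+1} = s_{k-1} − q_k·s_k, t_{k+1} = t_{k-1} − q_k·t_k, so r_k = a·s_k + b·t_k at every step:
  q = 1: r = 214, s = 1 − 1·0 = 1, t = 0 − 1·1 = -1  (check: 511·1 + 297·(-1) = 214)
  q = 1: r = 83, s = 0 − 1·1 = -1, t = 1 − 1·(-1) = 2  (check: 511·(-1) + 297·2 = 83)
  q = 2: r = 48, s = 1 − 2·(-1) = 3, t = -1 − 2·2 = -5  (check: 511·3 + 297·(-5) = 48)
  q = 1: r = 35, s = -1 − 1·3 = -4, t = 2 − 1·(-5) = 7  (check: 511·(-4) + 297·7 = 35)
  q = 1: r = 13, s = 3 − 1·(-4) = 7, t = -5 − 1·7 = -12  (check: 511·7 + 297·(-12) = 13)
  q = 2: r = 9, s = -4 − 2·7 = -18, t = 7 − 2·(-12) = 31  (check: 511·(-18) + 297·31 = 9)
  q = 1: r = 4, s = 7 − 1·(-18) = 25, t = -12 − 1·31 = -43  (check: 511·25 + 297·(-43) = 4)
  q = 2: r = 1, s = -18 − 2·25 = -68, t = 31 − 2·(-43) = 117  (check: 511·(-68) + 297·117 = 1)
The row with r = 1 (the gcd) gives the Bezout coefficients s = -68, t = 117.
Result: 511 · (-68) + 297 · (117) = 1.

gcd(511, 297) = 1; s = -68, t = 117 (check: 511·(-68) + 297·117 = 1).


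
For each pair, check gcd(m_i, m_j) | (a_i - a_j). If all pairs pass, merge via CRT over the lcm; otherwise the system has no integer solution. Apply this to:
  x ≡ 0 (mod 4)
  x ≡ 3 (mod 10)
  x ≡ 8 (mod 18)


Moduli 4, 10, 18 are not pairwise coprime, so CRT works modulo lcm(m_i) when all pairwise compatibility conditions hold.
Pairwise compatibility: gcd(m_i, m_j) must divide a_i - a_j for every pair.
Merge one congruence at a time:
  Start: x ≡ 0 (mod 4).
  Combine with x ≡ 3 (mod 10): gcd(4, 10) = 2, and 3 - 0 = 3 is NOT divisible by 2.
    ⇒ system is inconsistent (no integer solution).

No solution (the system is inconsistent).


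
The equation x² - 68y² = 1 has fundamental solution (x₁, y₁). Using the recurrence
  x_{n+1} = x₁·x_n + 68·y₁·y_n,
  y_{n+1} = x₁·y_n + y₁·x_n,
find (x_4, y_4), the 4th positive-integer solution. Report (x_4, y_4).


Step 1: Find the fundamental solution (x₁, y₁) of x² - 68y² = 1.
  Expand √68 as a continued fraction. a₀ = ⌊√68⌋ = 8; iterate m_{k+1} = d_k·a_k − m_k, d_{k+1} = (68 − m_{k+1}²)/d_k, a_{k+1} = ⌊(a₀ + m_{k+1})/d_{k+1}⌋ (starting m₀ = 0, d₀ = 1), with convergents p_k = a_k·p_{k-1} + p_{k-2}, q_k = a_k·q_{k-1} + q_{k-2} (p₋₁ = 1, q₋₁ = 0):
  k = 0: a₀ = 8; p₀/q₀ = 8/1; p₀² − 68·q₀² = 64 − 68 = -4.
  k = 1: m = 8, d = 4, a = ⌊(8 + 8)/4⌋ = 4; p/q = (4·8 + 1)/(4·1 + 0) = 33/4; p² − 68·q² = 1089 − 1088 = 1.
  The first convergent with p² − 68·q² = 1 gives the fundamental solution (x₁, y₁) = (33, 4).
Step 2: Apply the recurrence (x_{n+1}, y_{n+1}) = (x₁x_n + 68y₁y_n, x₁y_n + y₁x_n) repeatedly.
  From (x_1, y_1) = (33, 4): x_2 = 33·33 + 68·4·4 = 2177; y_2 = 33·4 + 4·33 = 264.
  From (x_2, y_2) = (2177, 264): x_3 = 33·2177 + 68·4·264 = 143649; y_3 = 33·264 + 4·2177 = 17420.
  From (x_3, y_3) = (143649, 17420): x_4 = 33·143649 + 68·4·17420 = 9478657; y_4 = 33·17420 + 4·143649 = 1149456.
Step 3: Verify x_4² - 68·y_4² = 89844938523649 - 89844938523648 = 1 (should be 1). ✓

(x_1, y_1) = (33, 4); (x_4, y_4) = (9478657, 1149456).


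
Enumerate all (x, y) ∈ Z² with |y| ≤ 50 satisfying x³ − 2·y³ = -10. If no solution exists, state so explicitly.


The equation is x³ - 2y³ = -10. For fixed y, x³ = 2·y³ − 10, so a solution requires the RHS to be a perfect cube.
Strategy: iterate y from -50 to 50, compute RHS = 2·y³ − 10, and check whether it is a (positive or negative) perfect cube.
Check small values of y:
  y = 0: RHS = -10 is not a perfect cube.
  y = 1: RHS = -8 = (-2)³ ⇒ x = -2 works.
  y = -1: RHS = -12 is not a perfect cube.
  y = 2: RHS = 6 is not a perfect cube.
  y = -2: RHS = -26 is not a perfect cube.
  y = 3: RHS = 44 is not a perfect cube.
  y = -3: RHS = -64 = (-4)³ ⇒ x = -4 works.
Continuing the search up to |y| = 50 finds no further solutions beyond those listed.
Collected solutions: (-2, 1), (-4, -3).

Solutions (with |y| ≤ 50): (-2, 1), (-4, -3).


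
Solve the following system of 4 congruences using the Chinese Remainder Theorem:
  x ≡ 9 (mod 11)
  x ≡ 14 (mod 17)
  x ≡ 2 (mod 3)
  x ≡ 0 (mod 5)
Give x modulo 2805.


Product of moduli M = 11 · 17 · 3 · 5 = 2805.
Merge one congruence at a time:
  Start: x ≡ 9 (mod 11).
  Combine with x ≡ 14 (mod 17); new modulus lcm = 187.
    Write x = 9 + 11·t and substitute into x ≡ 14 (mod 17): 11·t ≡ 14 − 9 = 5 (mod 17).
    The inverse of 11 mod 17 is 14 (since 11·14 = 154 = 9·17 + 1), so t ≡ 14·5 = 70 ≡ 2 (mod 17).
    Then x = 9 + 11·2 = 31, valid modulo lcm(11, 17) = 187: x ≡ 31 (mod 187).
  Combine with x ≡ 2 (mod 3); new modulus lcm = 561.
    Write x = 31 + 187·t and substitute into x ≡ 2 (mod 3): 187·t ≡ 2 − 31 = -29 (mod 3).
    Reduce coefficients mod 3: 1·t ≡ 1 (mod 3).
    So t ≡ 1 (mod 3).
    Then x = 31 + 187·1 = 218, valid modulo lcm(187, 3) = 561: x ≡ 218 (mod 561).
  Combine with x ≡ 0 (mod 5); new modulus lcm = 2805.
    Write x = 218 + 561·t and substitute into x ≡ 0 (mod 5): 561·t ≡ 0 − 218 = -218 (mod 5).
    Reduce coefficients mod 5: 1·t ≡ 2 (mod 5).
    So t ≡ 2 (mod 5).
    Then x = 218 + 561·2 = 1340, valid modulo lcm(561, 5) = 2805: x ≡ 1340 (mod 2805).
Verify against each original: 1340 mod 11 = 9, 1340 mod 17 = 14, 1340 mod 3 = 2, 1340 mod 5 = 0.

x ≡ 1340 (mod 2805).


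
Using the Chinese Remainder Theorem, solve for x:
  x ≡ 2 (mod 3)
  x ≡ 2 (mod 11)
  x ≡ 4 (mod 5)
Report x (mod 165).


Moduli 3, 11, 5 are pairwise coprime; by CRT there is a unique solution modulo M = 3 · 11 · 5 = 165.
Solve pairwise, accumulating the modulus:
  Start with x ≡ 2 (mod 3).
  Combine with x ≡ 2 (mod 11): since gcd(3, 11) = 1, we get a unique residue mod 33.
    Write x = 2 + 3·t and substitute into x ≡ 2 (mod 11): 3·t ≡ 2 − 2 = 0 (mod 11).
    The inverse of 3 mod 11 is 4 (since 3·4 = 12 = 1·11 + 1), so t ≡ 4·0 = 0 ≡ 0 (mod 11).
    Then x = 2 + 3·0 = 2, valid modulo lcm(3, 11) = 33: x ≡ 2 (mod 33).
  Combine with x ≡ 4 (mod 5): since gcd(33, 5) = 1, we get a unique residue mod 165.
    Write x = 2 + 33·t and substitute into x ≡ 4 (mod 5): 33·t ≡ 4 − 2 = 2 (mod 5).
    Reduce coefficients mod 5: 3·t ≡ 2 (mod 5).
    The inverse of 3 mod 5 is 2 (since 3·2 = 6 = 1·5 + 1), so t ≡ 2·2 = 4 ≡ 4 (mod 5).
    Then x = 2 + 33·4 = 134, valid modulo lcm(33, 5) = 165: x ≡ 134 (mod 165).
Verify: 134 mod 3 = 2 ✓, 134 mod 11 = 2 ✓, 134 mod 5 = 4 ✓.

x ≡ 134 (mod 165).


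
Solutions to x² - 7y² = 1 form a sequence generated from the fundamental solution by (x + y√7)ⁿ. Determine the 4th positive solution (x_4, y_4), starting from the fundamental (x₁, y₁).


Step 1: Find the fundamental solution (x₁, y₁) of x² - 7y² = 1.
  Expand √7 as a continued fraction. a₀ = ⌊√7⌋ = 2; iterate m_{k+1} = d_k·a_k − m_k, d_{k+1} = (7 − m_{k+1}²)/d_k, a_{k+1} = ⌊(a₀ + m_{k+1})/d_{k+1}⌋ (starting m₀ = 0, d₀ = 1), with convergents p_k = a_k·p_{k-1} + p_{k-2}, q_k = a_k·q_{k-1} + q_{k-2} (p₋₁ = 1, q₋₁ = 0):
  k = 0: a₀ = 2; p₀/q₀ = 2/1; p₀² − 7·q₀² = 4 − 7 = -3.
  k = 1: m = 2, d = 3, a = ⌊(2 + 2)/3⌋ = 1; p/q = (1·2 + 1)/(1·1 + 0) = 3/1; p² − 7·q² = 9 − 7 = 2.
  k = 2: m = 1, d = 2, a = ⌊(2 + 1)/2⌋ = 1; p/q = (1·3 + 2)/(1·1 + 1) = 5/2; p² − 7·q² = 25 − 28 = -3.
  k = 3: m = 1, d = 3, a = ⌊(2 + 1)/3⌋ = 1; p/q = (1·5 + 3)/(1·2 + 1) = 8/3; p² − 7·q² = 64 − 63 = 1.
  The first convergent with p² − 7·q² = 1 gives the fundamental solution (x₁, y₁) = (8, 3).
Step 2: Apply the recurrence (x_{n+1}, y_{n+1}) = (x₁x_n + 7y₁y_n, x₁y_n + y₁x_n) repeatedly.
  From (x_1, y_1) = (8, 3): x_2 = 8·8 + 7·3·3 = 127; y_2 = 8·3 + 3·8 = 48.
  From (x_2, y_2) = (127, 48): x_3 = 8·127 + 7·3·48 = 2024; y_3 = 8·48 + 3·127 = 765.
  From (x_3, y_3) = (2024, 765): x_4 = 8·2024 + 7·3·765 = 32257; y_4 = 8·765 + 3·2024 = 12192.
Step 3: Verify x_4² - 7·y_4² = 1040514049 - 1040514048 = 1 (should be 1). ✓

(x_1, y_1) = (8, 3); (x_4, y_4) = (32257, 12192).


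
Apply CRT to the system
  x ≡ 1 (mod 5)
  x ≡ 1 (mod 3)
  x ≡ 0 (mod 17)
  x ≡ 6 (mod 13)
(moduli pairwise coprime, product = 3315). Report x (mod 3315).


Product of moduli M = 5 · 3 · 17 · 13 = 3315.
Merge one congruence at a time:
  Start: x ≡ 1 (mod 5).
  Combine with x ≡ 1 (mod 3); new modulus lcm = 15.
    Write x = 1 + 5·t and substitute into x ≡ 1 (mod 3): 5·t ≡ 1 − 1 = 0 (mod 3).
    Reduce coefficients mod 3: 2·t ≡ 0 (mod 3).
    The inverse of 2 mod 3 is 2 (since 2·2 = 4 = 1·3 + 1), so t ≡ 2·0 = 0 ≡ 0 (mod 3).
    Then x = 1 + 5·0 = 1, valid modulo lcm(5, 3) = 15: x ≡ 1 (mod 15).
  Combine with x ≡ 0 (mod 17); new modulus lcm = 255.
    Write x = 1 + 15·t and substitute into x ≡ 0 (mod 17): 15·t ≡ 0 − 1 = -1 (mod 17).
    Reduce coefficients mod 17: 15·t ≡ 16 (mod 17).
    The inverse of 15 mod 17 is 8 (since 15·8 = 120 = 7·17 + 1), so t ≡ 8·16 = 128 ≡ 9 (mod 17).
    Then x = 1 + 15·9 = 136, valid modulo lcm(15, 17) = 255: x ≡ 136 (mod 255).
  Combine with x ≡ 6 (mod 13); new modulus lcm = 3315.
    Write x = 136 + 255·t and substitute into x ≡ 6 (mod 13): 255·t ≡ 6 − 136 = -130 (mod 13).
    Reduce coefficients mod 13: 8·t ≡ 0 (mod 13).
    The inverse of 8 mod 13 is 5 (since 8·5 = 40 = 3·13 + 1), so t ≡ 5·0 = 0 ≡ 0 (mod 13).
    Then x = 136 + 255·0 = 136, valid modulo lcm(255, 13) = 3315: x ≡ 136 (mod 3315).
Verify against each original: 136 mod 5 = 1, 136 mod 3 = 1, 136 mod 17 = 0, 136 mod 13 = 6.

x ≡ 136 (mod 3315).


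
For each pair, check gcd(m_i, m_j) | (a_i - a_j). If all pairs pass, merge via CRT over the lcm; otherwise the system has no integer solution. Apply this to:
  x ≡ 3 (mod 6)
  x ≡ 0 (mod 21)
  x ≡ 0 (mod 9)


Moduli 6, 21, 9 are not pairwise coprime, so CRT works modulo lcm(m_i) when all pairwise compatibility conditions hold.
Pairwise compatibility: gcd(m_i, m_j) must divide a_i - a_j for every pair.
Merge one congruence at a time:
  Start: x ≡ 3 (mod 6).
  Combine with x ≡ 0 (mod 21): gcd(6, 21) = 3; 0 - 3 = -3, which IS divisible by 3, so compatible.
    Write x = 3 + 6·t and substitute into x ≡ 0 (mod 21): 6·t ≡ 0 − 3 = -3 (mod 21).
    Divide the congruence (and modulus) by g = 3: 2·t ≡ -1 (mod 7).
    Reduce coefficients mod 7: 2·t ≡ 6 (mod 7).
    The inverse of 2 mod 7 is 4 (since 2·4 = 8 = 1·7 + 1), so t ≡ 4·6 = 24 ≡ 3 (mod 7).
    Then x = 3 + 6·3 = 21, valid modulo lcm(6, 21) = 42: x ≡ 21 (mod 42).
  Combine with x ≡ 0 (mod 9): gcd(42, 9) = 3; 0 - 21 = -21, which IS divisible by 3, so compatible.
    Write x = 21 + 42·t and substitute into x ≡ 0 (mod 9): 42·t ≡ 0 − 21 = -21 (mod 9).
    Divide the congruence (and modulus) by g = 3: 14·t ≡ -7 (mod 3).
    Reduce coefficients mod 3: 2·t ≡ 2 (mod 3).
    The inverse of 2 mod 3 is 2 (since 2·2 = 4 = 1·3 + 1), so t ≡ 2·2 = 4 ≡ 1 (mod 3).
    Then x = 21 + 42·1 = 63, valid modulo lcm(42, 9) = 126: x ≡ 63 (mod 126).
Verify: 63 mod 6 = 3, 63 mod 21 = 0, 63 mod 9 = 0.

x ≡ 63 (mod 126).


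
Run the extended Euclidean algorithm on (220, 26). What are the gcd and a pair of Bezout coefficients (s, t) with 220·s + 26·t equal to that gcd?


Euclidean algorithm on (220, 26) — divide until remainder is 0:
  220 = 8 · 26 + 12
  26 = 2 · 12 + 2
  12 = 6 · 2 + 0
gcd(220, 26) = 2.
Track Bezout coefficients alongside the remainders: start with r₀ = 220 = a·1 + b·0 (s = 1, t = 0) and r₁ = 26 = a·0 + b·1 (s = 0, t = 1); each new remainder r_{k+1} = r_{k-1} − q_k·r_k inherits s_{k+1} = s_{k-1} − q_k·s_k, t_{k+1} = t_{k-1} − q_k·t_k, so r_k = a·s_k + b·t_k at every step:
  q = 8: r = 12, s = 1 − 8·0 = 1, t = 0 − 8·1 = -8  (check: 220·1 + 26·(-8) = 12)
  q = 2: r = 2, s = 0 − 2·1 = -2, t = 1 − 2·(-8) = 17  (check: 220·(-2) + 26·17 = 2)
The row with r = 2 (the gcd) gives the Bezout coefficients s = -2, t = 17.
Result: 220 · (-2) + 26 · (17) = 2.

gcd(220, 26) = 2; s = -2, t = 17 (check: 220·(-2) + 26·17 = 2).


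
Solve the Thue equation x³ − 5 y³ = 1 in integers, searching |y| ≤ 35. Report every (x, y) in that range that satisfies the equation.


The equation is x³ - 5y³ = 1. For fixed y, x³ = 5·y³ + 1, so a solution requires the RHS to be a perfect cube.
Strategy: iterate y from -35 to 35, compute RHS = 5·y³ + 1, and check whether it is a (positive or negative) perfect cube.
Check small values of y:
  y = 0: RHS = 1 = (1)³ ⇒ x = 1 works.
  y = 1: RHS = 6 is not a perfect cube.
  y = -1: RHS = -4 is not a perfect cube.
  y = 2: RHS = 41 is not a perfect cube.
  y = -2: RHS = -39 is not a perfect cube.
  y = 3: RHS = 136 is not a perfect cube.
  y = -3: RHS = -134 is not a perfect cube.
Continuing the search up to |y| = 35 finds no further solutions beyond those listed.
Collected solutions: (1, 0).

Solutions (with |y| ≤ 35): (1, 0).


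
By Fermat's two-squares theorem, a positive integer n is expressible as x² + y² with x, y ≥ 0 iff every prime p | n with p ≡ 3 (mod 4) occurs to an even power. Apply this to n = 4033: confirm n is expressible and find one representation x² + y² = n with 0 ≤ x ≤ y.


Step 1: Factor n = 4033 = 37 · 109.
Step 2: Check the mod-4 condition on each prime factor: 37 ≡ 1 (mod 4), exponent 1; 109 ≡ 1 (mod 4), exponent 1.
All primes ≡ 3 (mod 4) appear to even exponent (or don't appear), so by the two-squares theorem n IS expressible as a sum of two squares.
Step 3: Build a representation. Here n = 37 · 109 is a product of primes ≡ 1 (mod 4). Each prime p ≡ 1 (mod 4) is itself a sum of two squares; find a² by testing p − a² for a perfect square:
  37: 37 − 1² = 36 = 6² ⇒ 37 = 1² + 6².
  109: 109 − 1² = 108, 109 − 2² = 105, 109 − 3² = 100 = 10² ⇒ 109 = 3² + 10².
  Combine using the Brahmagupta–Fibonacci identity (a² + b²)(c² + d²) = (ac − bd)² + (ad + bc)² = (ac + bd)² + (ad − bc)²:
  37 · 109 = 4033: from (1² + 6²)(3² + 10²), take (1·3 − 6·10, 1·10 + 6·3) = (3 − 60, 10 + 18) = (-57, 28); dropping signs (only squares matter) gives (57, 28); check 57² + 28² = 3249 + 784 = 4033 ✓.
Step 4: Order so x ≤ y and verify: 28² + 57² = 784 + 3249 = 4033 = n. ✓

n = 4033 = 28² + 57² (one valid representation with x ≤ y).


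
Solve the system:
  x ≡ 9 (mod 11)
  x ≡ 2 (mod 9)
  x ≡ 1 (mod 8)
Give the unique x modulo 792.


Moduli 11, 9, 8 are pairwise coprime; by CRT there is a unique solution modulo M = 11 · 9 · 8 = 792.
Solve pairwise, accumulating the modulus:
  Start with x ≡ 9 (mod 11).
  Combine with x ≡ 2 (mod 9): since gcd(11, 9) = 1, we get a unique residue mod 99.
    Write x = 9 + 11·t and substitute into x ≡ 2 (mod 9): 11·t ≡ 2 − 9 = -7 (mod 9).
    Reduce coefficients mod 9: 2·t ≡ 2 (mod 9).
    The inverse of 2 mod 9 is 5 (since 2·5 = 10 = 1·9 + 1), so t ≡ 5·2 = 10 ≡ 1 (mod 9).
    Then x = 9 + 11·1 = 20, valid modulo lcm(11, 9) = 99: x ≡ 20 (mod 99).
  Combine with x ≡ 1 (mod 8): since gcd(99, 8) = 1, we get a unique residue mod 792.
    Write x = 20 + 99·t and substitute into x ≡ 1 (mod 8): 99·t ≡ 1 − 20 = -19 (mod 8).
    Reduce coefficients mod 8: 3·t ≡ 5 (mod 8).
    The inverse of 3 mod 8 is 3 (since 3·3 = 9 = 1·8 + 1), so t ≡ 3·5 = 15 ≡ 7 (mod 8).
    Then x = 20 + 99·7 = 713, valid modulo lcm(99, 8) = 792: x ≡ 713 (mod 792).
Verify: 713 mod 11 = 9 ✓, 713 mod 9 = 2 ✓, 713 mod 8 = 1 ✓.

x ≡ 713 (mod 792).


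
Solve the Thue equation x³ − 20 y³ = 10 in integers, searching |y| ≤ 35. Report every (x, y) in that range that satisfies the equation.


The equation is x³ - 20y³ = 10. For fixed y, x³ = 20·y³ + 10, so a solution requires the RHS to be a perfect cube.
Strategy: iterate y from -35 to 35, compute RHS = 20·y³ + 10, and check whether it is a (positive or negative) perfect cube.
Check small values of y:
  y = 0: RHS = 10 is not a perfect cube.
  y = 1: RHS = 30 is not a perfect cube.
  y = -1: RHS = -10 is not a perfect cube.
  y = 2: RHS = 170 is not a perfect cube.
  y = -2: RHS = -150 is not a perfect cube.
  y = 3: RHS = 550 is not a perfect cube.
  y = -3: RHS = -530 is not a perfect cube.
Continuing the search up to |y| = 35 finds no solutions either.
No (x, y) in the scanned range satisfies the equation.

No integer solutions with |y| ≤ 35.


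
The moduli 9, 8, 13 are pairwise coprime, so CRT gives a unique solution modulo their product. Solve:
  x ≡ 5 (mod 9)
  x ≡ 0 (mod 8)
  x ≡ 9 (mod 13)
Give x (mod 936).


Moduli 9, 8, 13 are pairwise coprime; by CRT there is a unique solution modulo M = 9 · 8 · 13 = 936.
Solve pairwise, accumulating the modulus:
  Start with x ≡ 5 (mod 9).
  Combine with x ≡ 0 (mod 8): since gcd(9, 8) = 1, we get a unique residue mod 72.
    Write x = 5 + 9·t and substitute into x ≡ 0 (mod 8): 9·t ≡ 0 − 5 = -5 (mod 8).
    Reduce coefficients mod 8: 1·t ≡ 3 (mod 8).
    So t ≡ 3 (mod 8).
    Then x = 5 + 9·3 = 32, valid modulo lcm(9, 8) = 72: x ≡ 32 (mod 72).
  Combine with x ≡ 9 (mod 13): since gcd(72, 13) = 1, we get a unique residue mod 936.
    Write x = 32 + 72·t and substitute into x ≡ 9 (mod 13): 72·t ≡ 9 − 32 = -23 (mod 13).
    Reduce coefficients mod 13: 7·t ≡ 3 (mod 13).
    The inverse of 7 mod 13 is 2 (since 7·2 = 14 = 1·13 + 1), so t ≡ 2·3 = 6 ≡ 6 (mod 13).
    Then x = 32 + 72·6 = 464, valid modulo lcm(72, 13) = 936: x ≡ 464 (mod 936).
Verify: 464 mod 9 = 5 ✓, 464 mod 8 = 0 ✓, 464 mod 13 = 9 ✓.

x ≡ 464 (mod 936).


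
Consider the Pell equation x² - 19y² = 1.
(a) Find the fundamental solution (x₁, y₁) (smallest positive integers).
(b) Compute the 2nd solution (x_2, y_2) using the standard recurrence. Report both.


Step 1: Find the fundamental solution (x₁, y₁) of x² - 19y² = 1.
  Expand √19 as a continued fraction. a₀ = ⌊√19⌋ = 4; iterate m_{k+1} = d_k·a_k − m_k, d_{k+1} = (19 − m_{k+1}²)/d_k, a_{k+1} = ⌊(a₀ + m_{k+1})/d_{k+1}⌋ (starting m₀ = 0, d₀ = 1), with convergents p_k = a_k·p_{k-1} + p_{k-2}, q_k = a_k·q_{k-1} + q_{k-2} (p₋₁ = 1, q₋₁ = 0):
  k = 0: a₀ = 4; p₀/q₀ = 4/1; p₀² − 19·q₀² = 16 − 19 = -3.
  k = 1: m = 4, d = 3, a = ⌊(4 + 4)/3⌋ = 2; p/q = (2·4 + 1)/(2·1 + 0) = 9/2; p² − 19·q² = 81 − 76 = 5.
  k = 2: m = 2, d = 5, a = ⌊(4 + 2)/5⌋ = 1; p/q = (1·9 + 4)/(1·2 + 1) = 13/3; p² − 19·q² = 169 − 171 = -2.
  k = 3: m = 3, d = 2, a = ⌊(4 + 3)/2⌋ = 3; p/q = (3·13 + 9)/(3·3 + 2) = 48/11; p² − 19·q² = 2304 − 2299 = 5.
  k = 4: m = 3, d = 5, a = ⌊(4 + 3)/5⌋ = 1; p/q = (1·48 + 13)/(1·11 + 3) = 61/14; p² − 19·q² = 3721 − 3724 = -3.
  k = 5: m = 2, d = 3, a = ⌊(4 + 2)/3⌋ = 2; p/q = (2·61 + 48)/(2·14 + 11) = 170/39; p² − 19·q² = 28900 − 28899 = 1.
  The first convergent with p² − 19·q² = 1 gives the fundamental solution (x₁, y₁) = (170, 39).
Step 2: Apply the recurrence (x_{n+1}, y_{n+1}) = (x₁x_n + 19y₁y_n, x₁y_n + y₁x_n) repeatedly.
  From (x_1, y_1) = (170, 39): x_2 = 170·170 + 19·39·39 = 57799; y_2 = 170·39 + 39·170 = 13260.
Step 3: Verify x_2² - 19·y_2² = 3340724401 - 3340724400 = 1 (should be 1). ✓

(x_1, y_1) = (170, 39); (x_2, y_2) = (57799, 13260).
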